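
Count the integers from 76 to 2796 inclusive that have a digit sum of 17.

190

The integers in [76, 2796] that have a digit sum of 17: 89, 98, 179, 188, 197, 269, …, 2771, 2780.
190 qualify.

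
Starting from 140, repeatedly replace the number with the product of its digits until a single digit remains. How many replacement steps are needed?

1

140 → 0 (1 step)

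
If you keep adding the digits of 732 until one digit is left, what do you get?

3

7+3+2 = 12
1+2 = 3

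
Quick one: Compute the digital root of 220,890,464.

8

2+2+0+8+9+0+4+6+4 = 35
3+5 = 8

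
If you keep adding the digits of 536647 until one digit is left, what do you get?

5+3+6+6+4+7 = 31
3+1 = 4
(Equivalently, 536647 mod 9 = 4.)

4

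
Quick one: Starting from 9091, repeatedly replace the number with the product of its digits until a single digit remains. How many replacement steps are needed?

9091 → 0 (1 step)

1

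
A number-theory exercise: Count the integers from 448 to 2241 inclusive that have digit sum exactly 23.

The integers in [448, 2241] that have digit sum exactly 23: 599, 689, 698, 779, 788, 797, …, 1985, 1994.
36 qualify.

36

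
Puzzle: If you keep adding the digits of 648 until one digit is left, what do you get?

9

6+4+8 = 18
1+8 = 9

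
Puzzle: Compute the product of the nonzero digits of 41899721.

36288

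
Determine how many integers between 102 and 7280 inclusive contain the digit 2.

2726

The integers in [102, 7280] that contain the digit 2: 102, 112, 120, 121, 122, 123, …, 7279, 7280.
2726 qualify.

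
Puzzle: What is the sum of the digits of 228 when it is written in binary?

4

228 in base 2 is 11100100.
Digit sum: 1+1+1+0+0+1+0+0 = 4.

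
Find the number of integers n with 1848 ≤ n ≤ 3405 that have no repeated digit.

760

The integers in [1848, 3405] that have no repeated digit: 1849, 1850, 1852, 1853, 1854, 1856, …, 3402, 3405.
760 qualify.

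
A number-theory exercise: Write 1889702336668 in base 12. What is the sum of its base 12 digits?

58

1889702336668 in base 12 is 2662A15A5164.
Digit sum: 2+6+6+2+10+1+5+10+5+1+6+4 = 58.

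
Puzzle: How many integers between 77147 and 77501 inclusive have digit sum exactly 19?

10

The integers in [77147, 77501] that have digit sum exactly 19: 77203, 77212, 77221, 77230, 77302, 77311, 77320, 77401, 77410, 77500.
10 qualify.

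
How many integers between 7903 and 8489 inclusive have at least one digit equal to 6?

The integers in [7903, 8489] that have at least one digit equal to 6: 7906, 7916, 7926, 7936, 7946, 7956, …, 8476, 8486.
113 qualify.

113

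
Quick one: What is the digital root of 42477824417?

5

4+2+4+7+7+8+2+4+4+1+7 = 50
5+0 = 5
(Equivalently, 42477824417 mod 9 = 5.)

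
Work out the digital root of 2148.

2+1+4+8 = 15
1+5 = 6

6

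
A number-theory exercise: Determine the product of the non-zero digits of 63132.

6×3×1×3×2 = 108

108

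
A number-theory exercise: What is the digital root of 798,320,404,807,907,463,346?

4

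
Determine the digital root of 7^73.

7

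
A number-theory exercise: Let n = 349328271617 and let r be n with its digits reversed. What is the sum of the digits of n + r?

43

Reversal of 349328271617 is 716172823943; 349328271617 + 716172823943 = 1065501095560.
Digit sum of 1065501095560: 1+0+6+5+5+0+1+0+9+5+5+6+0 = 43.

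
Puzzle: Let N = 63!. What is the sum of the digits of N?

333

63! = 1982608315404440064116146708361898137544773690227268628106279599612729753600000000000000
Sum of its 88 digits: 333.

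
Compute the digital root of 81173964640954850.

8+1+1+7+3+9+6+4+6+4+0+9+5+4+8+5+0 = 80
8+0 = 8

8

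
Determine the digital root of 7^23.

4

The digital root of n equals n mod 9 (or 9 when 9 | n), so we need 7^23 mod 9.
7^23 ≡ 4 (mod 9), so the digital root is 4.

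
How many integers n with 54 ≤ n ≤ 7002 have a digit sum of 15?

483

The integers in [54, 7002] that have a digit sum of 15: 69, 78, 87, 96, 159, 168, …, 6810, 6900.
483 qualify.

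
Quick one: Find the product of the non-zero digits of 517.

35

5×1×7 = 35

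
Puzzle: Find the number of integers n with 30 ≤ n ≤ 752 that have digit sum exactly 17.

The integers in [30, 752] that have digit sum exactly 17: 89, 98, 179, 188, 197, 269, …, 737, 746.
39 qualify.

39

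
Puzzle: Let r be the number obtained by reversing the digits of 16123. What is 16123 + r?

Reverse of 16123 is 32161.
16123 + 32161 = 48284

48284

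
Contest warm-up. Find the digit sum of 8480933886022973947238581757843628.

8+4+8+0+9+3+3+8+8+6+0+2+2+9+7+3+9+4+7+2+3+8+5+8+1+7+5+7+8+4+3+6+2+8 = 177

177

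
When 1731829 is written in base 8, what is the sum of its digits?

1731829 in base 8 is 6466365.
Digit sum: 6+4+6+6+3+6+5 = 36.

36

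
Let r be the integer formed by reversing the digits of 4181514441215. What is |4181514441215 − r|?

Reverse of 4181514441215 is 5121444151814.
|4181514441215 − 5121444151814| = 939929710599

939929710599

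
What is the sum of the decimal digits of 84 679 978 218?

8+4+6+7+9+9+7+8+2+1+8 = 69

69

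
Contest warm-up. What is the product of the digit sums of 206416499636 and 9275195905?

S(206416499636) = 2+0+6+4+1+6+4+9+9+6+3+6 = 56.
S(9275195905) = 9+2+7+5+1+9+5+9+0+5 = 52.
56 · 52 = 2912.

2912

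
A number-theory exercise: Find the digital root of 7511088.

7+5+1+1+0+8+8 = 30
3+0 = 3

3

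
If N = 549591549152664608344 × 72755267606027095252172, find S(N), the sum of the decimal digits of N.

203

549591549152664608344 × 72755267606027095252172 = 39985680232613107449648792084952820295323168
Sum of its 44 digits: 203.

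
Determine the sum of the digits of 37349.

26

3+7+3+4+9 = 26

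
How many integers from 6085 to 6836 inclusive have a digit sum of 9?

6

The integers in [6085, 6836] that have a digit sum of 9: 6102, 6111, 6120, 6201, 6210, 6300.
6 qualify.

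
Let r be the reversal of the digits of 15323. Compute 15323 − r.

-17028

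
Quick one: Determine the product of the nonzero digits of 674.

168

6×7×4 = 168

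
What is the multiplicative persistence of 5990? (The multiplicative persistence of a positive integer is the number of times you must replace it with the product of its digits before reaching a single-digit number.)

1

5990 → 0 (1 step)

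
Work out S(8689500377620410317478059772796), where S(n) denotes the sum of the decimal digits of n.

148

8+6+8+9+5+0+0+3+7+7+6+2+0+4+1+0+3+1+7+4+7+8+0+5+9+7+7+2+7+9+6 = 148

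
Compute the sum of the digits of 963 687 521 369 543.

9+6+3+6+8+7+5+2+1+3+6+9+5+4+3 = 77

77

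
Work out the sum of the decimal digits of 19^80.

19^80 = 1996586251464506635890620712520167111140046472389308873127642730263440424876828325289993051785145582401
Sum of its 103 digits: 433.

433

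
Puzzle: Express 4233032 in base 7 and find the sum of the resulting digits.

26

4233032 in base 7 is 50660126.
Digit sum: 5+0+6+6+0+1+2+6 = 26.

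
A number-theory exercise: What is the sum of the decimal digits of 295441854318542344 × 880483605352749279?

189

295441854318542344 × 880483605352749279 = 260131709062491882487558968176969976
Sum of its 36 digits: 189.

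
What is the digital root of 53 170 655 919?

6

5+3+1+7+0+6+5+5+9+1+9 = 51
5+1 = 6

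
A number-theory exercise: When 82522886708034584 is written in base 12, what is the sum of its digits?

86

82522886708034584 in base 12 is 54335A8378418908.
Digit sum: 5+4+3+3+5+10+8+3+7+8+4+1+8+9+0+8 = 86.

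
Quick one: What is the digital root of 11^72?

The digital root of n equals n mod 9 (or 9 when 9 | n), so we need 11^72 mod 9.
11^72 ≡ 1 (mod 9), so the digital root is 1.

1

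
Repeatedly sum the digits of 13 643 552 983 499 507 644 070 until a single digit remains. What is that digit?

1+3+6+4+3+5+5+2+9+8+3+4+9+9+5+0+7+6+4+4+0+7+0 = 104
1+0+4 = 5
(Equivalently, 13 643 552 983 499 507 644 070 mod 9 = 5.)

5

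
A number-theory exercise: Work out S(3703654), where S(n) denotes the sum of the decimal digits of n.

28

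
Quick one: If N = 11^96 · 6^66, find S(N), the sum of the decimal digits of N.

684

11^96 · 6^66 = 21462499621503573879520700202356128383698992388535099636064343960748234634902355688477214335137725959950246607990593531048041682868766573610819142025216
Sum of its 152 digits: 684.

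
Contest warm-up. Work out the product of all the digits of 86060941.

8×6×0×6×0×9×4×1 = 0

0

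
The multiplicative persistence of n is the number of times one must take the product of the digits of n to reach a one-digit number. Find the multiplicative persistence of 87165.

87165 → 1680 → 0 (2 steps)

2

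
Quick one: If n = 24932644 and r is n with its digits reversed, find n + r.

Reverse of 24932644 is 44623942.
24932644 + 44623942 = 69556586

69556586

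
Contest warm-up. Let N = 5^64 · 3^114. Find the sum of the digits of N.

5^64 · 3^114 = 1336297991183850617997309685700264572625221909254068617550238740054879826857359148561954498291015625
Sum of its 100 digits: 468.

468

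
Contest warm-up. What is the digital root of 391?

3+9+1 = 13
1+3 = 4

4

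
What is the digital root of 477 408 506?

5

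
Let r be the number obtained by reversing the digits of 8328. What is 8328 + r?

16566

Reverse of 8328 is 8238.
8328 + 8238 = 16566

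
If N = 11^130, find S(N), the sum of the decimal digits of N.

628

11^130 = 2404634482291387436999035112467943821264376750252588937017049629550269007496589852703863870743390179184382737155521565532657390324999801
Sum of its 136 digits: 628.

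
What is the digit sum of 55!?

279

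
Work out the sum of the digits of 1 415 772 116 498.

56

1+4+1+5+7+7+2+1+1+6+4+9+8 = 56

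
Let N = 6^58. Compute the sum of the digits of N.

171

6^58 = 1357602166130257152481187563160405662935023616
Sum of its 46 digits: 171.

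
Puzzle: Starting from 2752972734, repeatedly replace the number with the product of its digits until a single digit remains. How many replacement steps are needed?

2752972734 → 1481760 → 0 (2 steps)

2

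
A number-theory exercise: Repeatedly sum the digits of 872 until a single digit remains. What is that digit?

8

8+7+2 = 17
1+7 = 8
(Equivalently, 872 mod 9 = 8.)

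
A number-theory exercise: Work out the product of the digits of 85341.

480

8×5×3×4×1 = 480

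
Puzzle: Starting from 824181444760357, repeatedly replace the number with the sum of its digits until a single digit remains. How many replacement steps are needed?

824181444760357 → 64 → 10 → 1 (3 steps)

3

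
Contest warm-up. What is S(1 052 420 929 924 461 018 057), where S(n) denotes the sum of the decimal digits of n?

81

1+0+5+2+4+2+0+9+2+9+9+2+4+4+6+1+0+1+8+0+5+7 = 81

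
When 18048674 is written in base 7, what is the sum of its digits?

20

18048674 in base 7 is 306261020.
Digit sum: 3+0+6+2+6+1+0+2+0 = 20.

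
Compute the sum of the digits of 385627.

3+8+5+6+2+7 = 31

31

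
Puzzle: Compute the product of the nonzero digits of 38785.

6720

3×8×7×8×5 = 6720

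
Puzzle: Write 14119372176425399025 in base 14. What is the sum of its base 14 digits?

14119372176425399025 in base 14 is 66A8D9118A7832209.
Digit sum: 6+6+10+8+13+9+1+1+8+10+7+8+3+2+2+0+9 = 103.

103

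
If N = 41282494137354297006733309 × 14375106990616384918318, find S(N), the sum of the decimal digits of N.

217

41282494137354297006733309 × 14375106990616384918318 = 593440270063961681784844509504851532563974854262
Sum of its 48 digits: 217.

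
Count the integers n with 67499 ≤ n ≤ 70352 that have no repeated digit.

902

The integers in [67499, 70352] that have no repeated digit: 67501, 67502, 67503, 67504, 67508, 67509, …, 70351, 70352.
902 qualify.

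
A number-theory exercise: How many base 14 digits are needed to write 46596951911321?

12

46596951911321 in base 14 is B714397C91D7, which has 12 digits.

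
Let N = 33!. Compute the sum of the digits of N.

144

33! = 8683317618811886495518194401280000000
Sum of its 37 digits: 144.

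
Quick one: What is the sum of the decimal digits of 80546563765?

55

8+0+5+4+6+5+6+3+7+6+5 = 55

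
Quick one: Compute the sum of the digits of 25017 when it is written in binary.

8

25017 in base 2 is 110000110111001.
Digit sum: 1+1+0+0+0+0+1+1+0+1+1+1+0+0+1 = 8.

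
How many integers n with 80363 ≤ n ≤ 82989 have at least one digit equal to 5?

740

The integers in [80363, 82989] that have at least one digit equal to 5: 80365, 80375, 80385, 80395, 80405, 80415, …, 82975, 82985.
740 qualify.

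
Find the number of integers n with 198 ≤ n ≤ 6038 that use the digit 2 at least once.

The integers in [198, 6038] that use the digit 2 at least once: 200, 201, 202, 203, 204, 205, …, 6029, 6032.
2330 qualify.

2330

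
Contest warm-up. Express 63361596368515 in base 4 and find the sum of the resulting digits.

31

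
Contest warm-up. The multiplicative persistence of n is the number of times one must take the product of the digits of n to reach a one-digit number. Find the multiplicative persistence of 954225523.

954225523 → 108000 → 0 (2 steps)

2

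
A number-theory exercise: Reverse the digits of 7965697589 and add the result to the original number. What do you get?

Reverse of 7965697589 is 9857965697.
7965697589 + 9857965697 = 17823663286

17823663286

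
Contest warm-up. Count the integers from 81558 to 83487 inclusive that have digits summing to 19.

104

The integers in [81558, 83487] that have digits summing to 19: 81604, 81613, 81622, 81631, 81640, 81703, …, 83431, 83440.
104 qualify.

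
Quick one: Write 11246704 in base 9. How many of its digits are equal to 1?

11246704 in base 9 is 23141517.
The digit 1 appears 3 times.

3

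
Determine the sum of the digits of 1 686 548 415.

48

1+6+8+6+5+4+8+4+1+5 = 48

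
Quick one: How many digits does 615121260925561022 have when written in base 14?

615121260925561022 in base 14 is 3D4DC15C4C4AD82A, which has 16 digits.

16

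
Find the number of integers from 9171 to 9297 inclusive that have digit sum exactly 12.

The integers in [9171, 9297] that have digit sum exactly 12: 9201, 9210.
2 qualify.

2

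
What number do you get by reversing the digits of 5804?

4085

Reversing 5804 gives 4085.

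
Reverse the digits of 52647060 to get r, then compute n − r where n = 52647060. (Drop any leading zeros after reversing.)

Reverse of 52647060 is 6074625.
52647060 − 6074625 = 46572435

46572435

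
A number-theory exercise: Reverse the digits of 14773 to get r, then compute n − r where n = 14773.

-22968

Reverse of 14773 is 37741.
14773 − 37741 = -22968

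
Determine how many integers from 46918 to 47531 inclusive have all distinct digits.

The integers in [46918, 47531] that have all distinct digits: 46918, 46920, 46921, 46923, 46925, 46927, …, 47530, 47531.
219 qualify.

219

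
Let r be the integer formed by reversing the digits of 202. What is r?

202

Reversing 202 gives 202.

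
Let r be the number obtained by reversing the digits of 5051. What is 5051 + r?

6556

Reverse of 5051 is 1505.
5051 + 1505 = 6556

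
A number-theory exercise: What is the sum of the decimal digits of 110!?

657

110! = 15882455415227429404253703127090772871724410234473563207581748318444567162948183030959960131517678520479243672638179990208521148623422266876757623911219200000000000000000000000000
Sum of its 179 digits: 657.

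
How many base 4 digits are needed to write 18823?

18823 in base 4 is 10212013, which has 8 digits.

8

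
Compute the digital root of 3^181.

9

The digital root of n equals n mod 9 (or 9 when 9 | n), so we need 3^181 mod 9.
3^181 ≡ 0 (mod 9), so the digital root is 9.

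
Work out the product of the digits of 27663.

2×7×6×6×3 = 1512

1512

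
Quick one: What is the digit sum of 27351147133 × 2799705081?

27351147133 × 2799705081 = 76575145599438682773
Sum of its 20 digits: 111.

111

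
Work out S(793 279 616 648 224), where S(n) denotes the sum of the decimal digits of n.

76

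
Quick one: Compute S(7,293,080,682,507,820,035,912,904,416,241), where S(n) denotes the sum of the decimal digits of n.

7+2+9+3+0+8+0+6+8+2+5+0+7+8+2+0+0+3+5+9+1+2+9+0+4+4+1+6+2+4+1 = 118

118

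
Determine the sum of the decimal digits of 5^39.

134

5^39 = 1818989403545856475830078125
Sum of its 28 digits: 134.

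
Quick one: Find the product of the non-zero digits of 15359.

675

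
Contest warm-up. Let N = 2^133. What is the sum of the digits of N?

191

2^133 = 10889035741470030830827987437816582766592
Sum of its 41 digits: 191.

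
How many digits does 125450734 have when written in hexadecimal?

125450734 in base 16 is 77A39EE, which has 7 digits.

7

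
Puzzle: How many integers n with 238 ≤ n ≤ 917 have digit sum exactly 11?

The integers in [238, 917] that have digit sum exactly 11: 245, 254, 263, 272, 281, 290, …, 902, 911.
47 qualify.

47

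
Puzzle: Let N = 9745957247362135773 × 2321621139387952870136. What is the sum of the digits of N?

174

9745957247362135773 × 2321621139387952870136 = 22626420369047158485121796135106268975128
Sum of its 41 digits: 174.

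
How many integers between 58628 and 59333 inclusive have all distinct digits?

The integers in [58628, 59333] that have all distinct digits: 58629, 58630, 58631, 58632, 58634, 58637, …, 59327, 59328.
253 qualify.

253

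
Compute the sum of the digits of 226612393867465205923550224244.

2+2+6+6+1+2+3+9+3+8+6+7+4+6+5+2+0+5+9+2+3+5+5+0+2+2+4+2+4+4 = 119

119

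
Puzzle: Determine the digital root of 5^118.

4

The digital root of n equals n mod 9 (or 9 when 9 | n), so we need 5^118 mod 9.
5^118 ≡ 4 (mod 9), so the digital root is 4.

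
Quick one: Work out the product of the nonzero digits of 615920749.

136080

6×1×5×9×2×7×4×9 = 136080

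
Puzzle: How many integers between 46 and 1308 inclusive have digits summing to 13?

The integers in [46, 1308] that have digits summing to 13: 49, 58, 67, 76, 85, 94, …, 1282, 1291.
99 qualify.

99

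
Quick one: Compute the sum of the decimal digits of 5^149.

5^149 = 140129846432481707092372958328991613128026194187651577175706828388979108268586060148663818836212158203125
Sum of its 105 digits: 470.

470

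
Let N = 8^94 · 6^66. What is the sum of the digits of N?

8^94 · 6^66 = 17719085451573852319763126455751794103088649589102810836844836586882398443815093497959927054753004267977146736497057957082195596383617024
Sum of its 137 digits: 666.

666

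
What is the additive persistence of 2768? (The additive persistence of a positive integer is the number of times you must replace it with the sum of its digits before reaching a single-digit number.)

2768 → 23 → 5 (2 steps)

2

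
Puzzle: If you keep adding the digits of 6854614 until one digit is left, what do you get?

6+8+5+4+6+1+4 = 34
3+4 = 7
(Equivalently, 6854614 mod 9 = 7.)

7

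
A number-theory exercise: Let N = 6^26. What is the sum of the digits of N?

6^26 = 170581728179578208256
Sum of its 21 digits: 99.

99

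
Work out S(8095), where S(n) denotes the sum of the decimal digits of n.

22

8+0+9+5 = 22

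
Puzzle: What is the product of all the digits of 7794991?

7×7×9×4×9×9×1 = 142884

142884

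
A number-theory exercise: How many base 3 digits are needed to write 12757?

12757 in base 3 is 122111111, which has 9 digits.

9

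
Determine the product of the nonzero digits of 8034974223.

8×3×4×9×7×4×2×2×3 = 290304

290304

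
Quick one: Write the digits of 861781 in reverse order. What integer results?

Reversing 861781 gives 187168.

187168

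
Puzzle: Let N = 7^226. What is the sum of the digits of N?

871

7^226 = 98210301255363906664487239728796419564050075257618403455679615144424361729111752426867651415870494488227101170894548929332522449206049116736891102869406735762872925327934834667295953376185649
Sum of its 191 digits: 871.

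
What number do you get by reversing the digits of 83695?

59638

Reversing 83695 gives 59638.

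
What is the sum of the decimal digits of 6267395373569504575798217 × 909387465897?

195

6267395373569504575798217 × 909387465897 = 5699490796544953417582886513640905649
Sum of its 37 digits: 195.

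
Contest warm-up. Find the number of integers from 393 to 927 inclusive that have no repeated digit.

388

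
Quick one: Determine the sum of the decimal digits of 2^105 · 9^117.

2^105 · 9^117 = 179689685728416424591824475005979933746973590497985624344837915057245892175922042090263237283537017643540013166485203608167056118409557817950208
Sum of its 144 digits: 657.

657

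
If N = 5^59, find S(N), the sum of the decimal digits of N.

191

5^59 = 173472347597680709441192448139190673828125
Sum of its 42 digits: 191.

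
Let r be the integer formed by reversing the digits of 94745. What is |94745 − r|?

39996

Reverse of 94745 is 54749.
|94745 − 54749| = 39996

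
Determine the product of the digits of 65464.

2880

6×5×4×6×4 = 2880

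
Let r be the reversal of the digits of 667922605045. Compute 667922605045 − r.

Reverse of 667922605045 is 540506229766.
667922605045 − 540506229766 = 127416375279

127416375279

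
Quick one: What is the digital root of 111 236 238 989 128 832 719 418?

1+1+1+2+3+6+2+3+8+9+8+9+1+2+8+8+3+2+7+1+9+4+1+8 = 107
1+0+7 = 8
(Equivalently, 111 236 238 989 128 832 719 418 mod 9 = 8.)

8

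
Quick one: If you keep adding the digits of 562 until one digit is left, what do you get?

5+6+2 = 13
1+3 = 4
(Equivalently, 562 mod 9 = 4.)

4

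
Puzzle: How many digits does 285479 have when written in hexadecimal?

285479 in base 16 is 45B27, which has 5 digits.

5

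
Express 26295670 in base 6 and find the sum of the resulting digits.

30

26295670 in base 6 is 2335335114.
Digit sum: 2+3+3+5+3+3+5+1+1+4 = 30.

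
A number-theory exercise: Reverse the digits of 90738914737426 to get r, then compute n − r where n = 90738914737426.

28265172753717

Reverse of 90738914737426 is 62473741983709.
90738914737426 − 62473741983709 = 28265172753717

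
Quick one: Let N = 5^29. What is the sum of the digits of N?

5^29 = 186264514923095703125
Sum of its 21 digits: 83.

83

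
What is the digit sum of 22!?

22! = 1124000727777607680000
Sum of its 22 digits: 72.

72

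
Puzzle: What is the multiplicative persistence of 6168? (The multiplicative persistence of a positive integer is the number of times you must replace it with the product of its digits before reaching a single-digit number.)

4

6168 → 288 → 128 → 16 → 6 (4 steps)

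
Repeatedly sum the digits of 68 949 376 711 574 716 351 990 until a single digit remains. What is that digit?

6+8+9+4+9+3+7+6+7+1+1+5+7+4+7+1+6+3+5+1+9+9+0 = 118
1+1+8 = 10
1+0 = 1
(Equivalently, 68 949 376 711 574 716 351 990 mod 9 = 1.)

1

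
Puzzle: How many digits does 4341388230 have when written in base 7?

4341388230 in base 7 is 212404122354, which has 12 digits.

12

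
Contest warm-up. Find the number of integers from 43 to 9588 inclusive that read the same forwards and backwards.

The integers in [43, 9588] that read the same forwards and backwards: 44, 55, 66, 77, 88, 99, …, 9449, 9559.
182 qualify.

182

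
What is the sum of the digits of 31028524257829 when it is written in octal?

42

31028524257829 in base 8 is 703414412511045.
Digit sum: 7+0+3+4+1+4+4+1+2+5+1+1+0+4+5 = 42.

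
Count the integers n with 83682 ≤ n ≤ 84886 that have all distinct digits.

384

The integers in [83682, 84886] that have all distinct digits: 83690, 83691, 83692, 83694, 83695, 83697, …, 84795, 84796.
384 qualify.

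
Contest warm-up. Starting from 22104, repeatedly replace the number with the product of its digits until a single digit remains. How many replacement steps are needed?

1

22104 → 0 (1 step)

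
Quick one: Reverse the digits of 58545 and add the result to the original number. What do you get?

113130

Reverse of 58545 is 54585.
58545 + 54585 = 113130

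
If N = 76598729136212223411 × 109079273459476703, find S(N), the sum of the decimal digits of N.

171

76598729136212223411 × 109079273459476703 = 8355333722097278820882290524185693933
Sum of its 37 digits: 171.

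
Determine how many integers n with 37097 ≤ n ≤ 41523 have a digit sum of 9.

The integers in [37097, 41523] that have a digit sum of 9: 40005, 40014, 40023, 40032, 40041, 40050, …, 41310, 41400.
36 qualify.

36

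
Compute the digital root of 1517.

5

1+5+1+7 = 14
1+4 = 5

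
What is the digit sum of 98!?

639

98! = 9426890448883247745626185743057242473809693764078951663494238777294707070023223798882976159207729119823605850588608460429412647567360000000000000000000000
Sum of its 154 digits: 639.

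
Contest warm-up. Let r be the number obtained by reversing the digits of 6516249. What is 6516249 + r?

15942405

Reverse of 6516249 is 9426156.
6516249 + 9426156 = 15942405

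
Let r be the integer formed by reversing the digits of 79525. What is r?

52597

Reversing 79525 gives 52597.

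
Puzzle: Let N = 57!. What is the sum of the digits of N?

270

57! = 40526919504877216755680601905432322134980384796226602145184481280000000000000
Sum of its 77 digits: 270.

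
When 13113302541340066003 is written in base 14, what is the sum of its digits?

81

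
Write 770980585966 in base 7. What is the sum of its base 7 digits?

770980585966 in base 7 is 106462421565253.
Digit sum: 1+0+6+4+6+2+4+2+1+5+6+5+2+5+3 = 52.

52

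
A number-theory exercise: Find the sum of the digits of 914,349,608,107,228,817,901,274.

9+1+4+3+4+9+6+0+8+1+0+7+2+2+8+8+1+7+9+0+1+2+7+4 = 103

103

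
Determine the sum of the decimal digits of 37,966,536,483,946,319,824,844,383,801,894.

166

3+7+9+6+6+5+3+6+4+8+3+9+4+6+3+1+9+8+2+4+8+4+4+3+8+3+8+0+1+8+9+4 = 166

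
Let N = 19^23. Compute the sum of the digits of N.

19^23 = 257829627945307727248226067259
Sum of its 30 digits: 145.

145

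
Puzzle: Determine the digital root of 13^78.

1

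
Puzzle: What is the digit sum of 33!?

33! = 8683317618811886495518194401280000000
Sum of its 37 digits: 144.

144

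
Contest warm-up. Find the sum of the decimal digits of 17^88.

469

17^88 = 1903290506131989107938425231177804232857273673377419454612921974633741991360936510281780681016390527054739841
Sum of its 109 digits: 469.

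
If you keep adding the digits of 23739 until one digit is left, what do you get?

2+3+7+3+9 = 24
2+4 = 6

6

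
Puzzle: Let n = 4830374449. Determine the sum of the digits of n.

46

4+8+3+0+3+7+4+4+4+9 = 46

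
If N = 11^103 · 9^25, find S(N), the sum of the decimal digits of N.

621

11^103 · 9^25 = 131676813182014135534000468998759976231463572777297841528275876165454051718050915689256355769226997413312923589028708793971880075419
Sum of its 132 digits: 621.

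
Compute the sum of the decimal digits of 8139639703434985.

8+1+3+9+6+3+9+7+0+3+4+3+4+9+8+5 = 82

82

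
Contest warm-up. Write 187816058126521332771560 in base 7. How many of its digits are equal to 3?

5

187816058126521332771560 in base 7 is 2600226654300263252345115353.
The digit 3 appears 5 times.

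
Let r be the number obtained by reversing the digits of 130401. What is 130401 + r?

234432

Reverse of 130401 is 104031.
130401 + 104031 = 234432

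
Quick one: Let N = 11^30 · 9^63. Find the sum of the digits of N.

11^30 · 9^63 = 22859074835709017933456619036833998017610943007965788754753872102035158212263178997342366529
Sum of its 92 digits: 423.

423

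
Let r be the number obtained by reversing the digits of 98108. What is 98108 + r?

178297

Reverse of 98108 is 80189.
98108 + 80189 = 178297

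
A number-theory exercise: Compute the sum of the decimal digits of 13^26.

13^26 = 91733330193268616658399616009
Sum of its 29 digits: 133.

133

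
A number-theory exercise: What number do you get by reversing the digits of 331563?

Reversing 331563 gives 365133.

365133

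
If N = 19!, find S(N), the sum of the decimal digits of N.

45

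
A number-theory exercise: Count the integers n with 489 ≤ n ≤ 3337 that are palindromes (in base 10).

The integers in [489, 3337] that are palindromes (in base 10): 494, 505, 515, 525, 535, 545, …, 3223, 3333.
75 qualify.

75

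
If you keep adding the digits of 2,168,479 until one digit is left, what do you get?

2+1+6+8+4+7+9 = 37
3+7 = 10
1+0 = 1
(Equivalently, 2,168,479 mod 9 = 1.)

1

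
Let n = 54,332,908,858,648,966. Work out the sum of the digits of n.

94

5+4+3+3+2+9+0+8+8+5+8+6+4+8+9+6+6 = 94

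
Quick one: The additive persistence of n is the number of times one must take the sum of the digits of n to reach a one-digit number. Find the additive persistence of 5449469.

5449469 → 41 → 5 (2 steps)

2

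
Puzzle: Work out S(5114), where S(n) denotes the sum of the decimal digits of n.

5+1+1+4 = 11

11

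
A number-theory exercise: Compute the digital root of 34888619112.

6

3+4+8+8+8+6+1+9+1+1+2 = 51
5+1 = 6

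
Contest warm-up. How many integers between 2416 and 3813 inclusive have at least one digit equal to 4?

413

The integers in [2416, 3813] that have at least one digit equal to 4: 2416, 2417, 2418, 2419, 2420, 2421, …, 3794, 3804.
413 qualify.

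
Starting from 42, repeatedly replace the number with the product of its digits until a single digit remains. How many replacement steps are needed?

1

42 → 8 (1 step)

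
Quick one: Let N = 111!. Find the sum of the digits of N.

693

111! = 1762952551090244663872161047107075788761409536026565516041574063347346955087248316436555574598462315773196047662837978913145847497199871623320096254145331200000000000000000000000000
Sum of its 181 digits: 693.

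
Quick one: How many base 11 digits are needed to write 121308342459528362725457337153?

121308342459528362725457337153 in base 11 is 92869A1636732908610587671715, which has 28 digits.

28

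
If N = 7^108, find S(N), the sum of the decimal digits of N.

7^108 = 18646113417161314493261616803956698971446415858248583415929120740302154318206422517221824801
Sum of its 92 digits: 370.

370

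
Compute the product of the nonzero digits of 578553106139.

3402000

5×7×8×5×5×3×1×6×1×3×9 = 3402000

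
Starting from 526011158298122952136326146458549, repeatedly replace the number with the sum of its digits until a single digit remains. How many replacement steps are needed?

3

526011158298122952136326146458549 → 136 → 10 → 1 (3 steps)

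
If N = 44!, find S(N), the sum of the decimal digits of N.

216

44! = 2658271574788448768043625811014615890319638528000000000
Sum of its 55 digits: 216.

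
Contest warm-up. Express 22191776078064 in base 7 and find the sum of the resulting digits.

22191776078064 in base 7 is 4450205620214115.
Digit sum: 4+4+5+0+2+0+5+6+2+0+2+1+4+1+1+5 = 42.

42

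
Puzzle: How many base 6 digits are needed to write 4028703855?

13

4028703855 in base 6 is 1503433034423, which has 13 digits.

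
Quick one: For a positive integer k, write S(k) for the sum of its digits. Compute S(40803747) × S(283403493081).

1485

S(40803747) = 4+0+8+0+3+7+4+7 = 33.
S(283403493081) = 2+8+3+4+0+3+4+9+3+0+8+1 = 45.
33 · 45 = 1485.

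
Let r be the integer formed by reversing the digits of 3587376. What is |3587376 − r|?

Reverse of 3587376 is 6737853.
|3587376 − 6737853| = 3150477

3150477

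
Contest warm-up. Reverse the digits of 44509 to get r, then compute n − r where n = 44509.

Reverse of 44509 is 90544.
44509 − 90544 = -46035

-46035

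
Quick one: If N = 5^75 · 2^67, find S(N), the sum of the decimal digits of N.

25

5^75 · 2^67 = 3906250000000000000000000000000000000000000000000000000000000000000000000
Sum of its 73 digits: 25.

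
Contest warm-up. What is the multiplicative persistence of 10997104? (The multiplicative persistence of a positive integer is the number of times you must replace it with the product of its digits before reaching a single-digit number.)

10997104 → 0 (1 step)

1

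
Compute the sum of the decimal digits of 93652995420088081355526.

105

9+3+6+5+2+9+9+5+4+2+0+0+8+8+0+8+1+3+5+5+5+2+6 = 105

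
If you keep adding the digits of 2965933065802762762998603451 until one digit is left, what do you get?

7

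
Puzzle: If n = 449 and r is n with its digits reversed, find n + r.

1393

Reverse of 449 is 944.
449 + 944 = 1393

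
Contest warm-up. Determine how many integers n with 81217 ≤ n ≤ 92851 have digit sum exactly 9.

The integers in [81217, 92851] that have digit sum exactly 9: 90000.
1 qualifies.

1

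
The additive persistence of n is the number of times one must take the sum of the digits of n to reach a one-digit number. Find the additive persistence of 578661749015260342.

578661749015260342 → 76 → 13 → 4 (3 steps)

3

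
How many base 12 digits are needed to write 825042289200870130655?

825042289200870130655 in base 12 is 26BA591326748386207B, which has 20 digits.

20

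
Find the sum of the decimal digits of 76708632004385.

7+6+7+0+8+6+3+2+0+0+4+3+8+5 = 59

59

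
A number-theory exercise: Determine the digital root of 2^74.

The digital root of n equals n mod 9 (or 9 when 9 | n), so we need 2^74 mod 9.
2^74 ≡ 4 (mod 9), so the digital root is 4.

4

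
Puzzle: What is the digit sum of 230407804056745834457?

2+3+0+4+0+7+8+0+4+0+5+6+7+4+5+8+3+4+4+5+7 = 86

86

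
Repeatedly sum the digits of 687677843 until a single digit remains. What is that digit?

2

6+8+7+6+7+7+8+4+3 = 56
5+6 = 11
1+1 = 2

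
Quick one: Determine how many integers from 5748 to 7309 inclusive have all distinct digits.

814

The integers in [5748, 7309] that have all distinct digits: 5748, 5749, 5760, 5761, 5762, 5763, …, 7308, 7309.
814 qualify.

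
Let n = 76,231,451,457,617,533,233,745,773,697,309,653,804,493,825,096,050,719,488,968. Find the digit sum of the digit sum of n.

First digit sum: 282.
2+8+2 = 12.

12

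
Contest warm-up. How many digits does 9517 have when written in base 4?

9517 in base 4 is 2110231, which has 7 digits.

7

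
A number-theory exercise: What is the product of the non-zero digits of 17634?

504

1×7×6×3×4 = 504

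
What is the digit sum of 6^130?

6^130 = 144431708923714697282341921957287977256854489558705240134406338415596406037318860947517804001179467776
Sum of its 102 digits: 468.

468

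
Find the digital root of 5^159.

The digital root of n equals n mod 9 (or 9 when 9 | n), so we need 5^159 mod 9.
5^159 ≡ 8 (mod 9), so the digital root is 8.

8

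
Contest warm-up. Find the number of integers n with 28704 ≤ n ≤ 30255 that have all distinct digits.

The integers in [28704, 30255] that have all distinct digits: 28704, 28705, 28706, 28709, 28710, 28713, …, 30251, 30254.
474 qualify.

474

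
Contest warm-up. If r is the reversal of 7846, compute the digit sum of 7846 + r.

14

Reversal of 7846 is 6487; 7846 + 6487 = 14333.
Digit sum of 14333: 1+4+3+3+3 = 14.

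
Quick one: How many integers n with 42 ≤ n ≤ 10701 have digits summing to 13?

The integers in [42, 10701] that have digits summing to 13: 49, 58, 67, 76, 85, 94, …, 10651, 10660.
538 qualify.

538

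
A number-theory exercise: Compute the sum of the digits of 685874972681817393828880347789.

6+8+5+8+7+4+9+7+2+6+8+1+8+1+7+3+9+3+8+2+8+8+8+0+3+4+7+7+8+9 = 174

174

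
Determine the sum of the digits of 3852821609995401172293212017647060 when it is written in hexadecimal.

3852821609995401172293212017647060 in base 16 is BDF5720B69DDA44D5897F809DDD4.
Digit sum: 11+13+15+5+7+2+0+11+6+9+13+13+10+4+4+13+5+8+9+7+15+8+0+9+13+13+13+4 = 240.

240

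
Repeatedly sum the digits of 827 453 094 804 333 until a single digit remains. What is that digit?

9

8+2+7+4+5+3+0+9+4+8+0+4+3+3+3 = 63
6+3 = 9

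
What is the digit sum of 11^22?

11^22 = 81402749386839761113321
Sum of its 23 digits: 97.

97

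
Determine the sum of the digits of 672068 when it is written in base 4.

8

672068 in base 4 is 2210011010.
Digit sum: 2+2+1+0+0+1+1+0+1+0 = 8.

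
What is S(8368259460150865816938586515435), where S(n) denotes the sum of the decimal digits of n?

8+3+6+8+2+5+9+4+6+0+1+5+0+8+6+5+8+1+6+9+3+8+5+8+6+5+1+5+4+3+5 = 153

153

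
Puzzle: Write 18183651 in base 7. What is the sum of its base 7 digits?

18183651 in base 7 is 310362363.
Digit sum: 3+1+0+3+6+2+3+6+3 = 27.

27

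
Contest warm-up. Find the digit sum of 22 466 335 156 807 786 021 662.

2+2+4+6+6+3+3+5+1+5+6+8+0+7+7+8+6+0+2+1+6+6+2 = 96

96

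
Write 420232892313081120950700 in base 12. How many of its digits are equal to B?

3

420232892313081120950700 in base 12 is 917447203436BB069B0490.
The digit B appears 3 times.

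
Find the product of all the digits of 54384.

5×4×3×8×4 = 1920

1920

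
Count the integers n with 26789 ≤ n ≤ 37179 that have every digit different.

The integers in [26789, 37179] that have every digit different: 26789, 26790, 26791, 26793, 26794, 26795, …, 37168, 37169.
3187 qualify.

3187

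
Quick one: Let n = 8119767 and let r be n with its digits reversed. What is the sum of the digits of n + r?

Reversal of 8119767 is 7679118; 8119767 + 7679118 = 15798885.
Digit sum of 15798885: 1+5+7+9+8+8+8+5 = 51.

51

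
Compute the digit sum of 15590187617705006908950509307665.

1+5+5+9+0+1+8+7+6+1+7+7+0+5+0+0+6+9+0+8+9+5+0+5+0+9+3+0+7+6+6+5 = 140

140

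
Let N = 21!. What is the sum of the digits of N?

63

21! = 51090942171709440000
Sum of its 20 digits: 63.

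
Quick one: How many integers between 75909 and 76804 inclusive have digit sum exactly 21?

The integers in [75909, 76804] that have digit sum exactly 21: 76008, 76017, 76026, 76035, 76044, 76053, …, 76710, 76800.
45 qualify.

45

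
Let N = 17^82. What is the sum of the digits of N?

469

17^82 = 78851789346805766062788892749630430175353353661150360859161996580258019826310450330842376090831289889
Sum of its 101 digits: 469.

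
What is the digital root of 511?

7

5+1+1 = 7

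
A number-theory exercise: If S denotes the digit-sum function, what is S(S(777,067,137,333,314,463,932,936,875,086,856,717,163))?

First digit sum: 185.
1+8+5 = 14.

14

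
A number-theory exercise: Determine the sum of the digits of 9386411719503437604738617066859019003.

160

9+3+8+6+4+1+1+7+1+9+5+0+3+4+3+7+6+0+4+7+3+8+6+1+7+0+6+6+8+5+9+0+1+9+0+0+3 = 160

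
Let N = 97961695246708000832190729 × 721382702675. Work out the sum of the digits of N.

97961695246708000832190729 × 721382702675 = 70667872475694918536871897227098500075
Sum of its 38 digits: 195.

195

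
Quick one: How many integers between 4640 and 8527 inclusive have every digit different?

2008

The integers in [4640, 8527] that have every digit different: 4650, 4651, 4652, 4653, 4657, 4658, …, 8526, 8527.
2008 qualify.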